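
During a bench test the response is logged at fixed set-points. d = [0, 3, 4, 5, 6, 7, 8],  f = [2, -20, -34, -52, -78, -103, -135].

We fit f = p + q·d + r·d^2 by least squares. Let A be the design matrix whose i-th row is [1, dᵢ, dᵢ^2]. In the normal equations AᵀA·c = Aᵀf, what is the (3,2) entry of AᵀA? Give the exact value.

Row 3 ↔ basis d^2, column 2 ↔ basis d, so (AᵀA)_{3,2} = Σᵢ (d^2)·(d) = (0)·(0) + (9)·(3) + (16)·(4) + (25)·(5) + (36)·(6) + (49)·(7) + (64)·(8) = 1287.

1287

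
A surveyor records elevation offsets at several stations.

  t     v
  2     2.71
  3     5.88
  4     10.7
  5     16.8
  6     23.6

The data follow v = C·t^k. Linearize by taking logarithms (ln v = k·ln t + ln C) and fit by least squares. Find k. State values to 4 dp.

Taking logs, ln v = k·ln t + ln C, so regress ln v on ln t.
Σln t = 6.5793, Σ(ln t)² = 9.4099, Σln v = 11.1214, Σln t·ln v = 16.1282.
Equations: 9.4099·k + 6.5793·ln C = 16.1282;  6.5793·k + 5·ln C = 11.1214.
Δ = 9.4099·5 − (6.5793)² = 3.7630; k = (16.1282·5 − 6.5793·11.1214)/3.7630 = 1.98527, ln C = (9.4099·11.1214 − 6.5793·16.1282)/3.7630 = -0.38804.

k = 1.9853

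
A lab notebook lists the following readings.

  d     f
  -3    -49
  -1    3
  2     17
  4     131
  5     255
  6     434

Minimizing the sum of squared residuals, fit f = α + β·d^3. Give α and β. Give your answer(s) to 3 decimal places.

The normal equations are: 6·α + 385·β = 791;  385·α + 67171·β = 135459.
Δ = 6·67171 − 385² = 254801.
α = (791·67171 − 385·135459)/254801 = 980546/254801; β = (6·135459 − 385·791)/254801 = 508219/254801.

α = 3.848, β = 1.995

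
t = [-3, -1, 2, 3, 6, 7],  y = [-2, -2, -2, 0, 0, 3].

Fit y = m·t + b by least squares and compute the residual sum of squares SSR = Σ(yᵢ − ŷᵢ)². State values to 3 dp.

SSR = 5.907

Sums needed: Σt·t = 108, Σt = 14, Σ1 = 6.
Moment sums: Σt·y = 25, Σy = -3.
AᵀA·[m, b]ᵀ = Aᵀy becomes [[108, 14]; [14, 6]]·[m, b]ᵀ = [25, -3]ᵀ.
det = 108·6 − 14² = 452.
m = (25·6 − 14·(-3))/452 = 48/113; b = (108·(-3) − 14·25)/452 = -337/226.
Residuals: 173/226, -19/226, -307/226, 49/226, -239/226, 343/226; SSR = 1335/226.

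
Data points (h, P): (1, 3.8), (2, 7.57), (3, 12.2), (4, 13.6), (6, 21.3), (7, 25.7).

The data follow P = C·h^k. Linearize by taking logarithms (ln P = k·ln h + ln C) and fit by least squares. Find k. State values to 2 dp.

k = 0.96

Taking logs, ln P = k·ln h + ln C, so regress ln P on ln h.
Σln h = 6.9157, Σ(ln h)² = 10.6062, Σln P = 14.7759, Σln h·ln P = 19.5673.
Equations: 10.6062·k + 6.9157·ln C = 19.5673;  6.9157·k + 6·ln C = 14.7759.
Δ = 10.6062·6 − (6.9157)² = 15.8099; k = (19.5673·6 − 6.9157·14.7759)/15.8099 = 0.96257, ln C = (10.6062·14.7759 − 6.9157·19.5673)/15.8099 = 1.35318.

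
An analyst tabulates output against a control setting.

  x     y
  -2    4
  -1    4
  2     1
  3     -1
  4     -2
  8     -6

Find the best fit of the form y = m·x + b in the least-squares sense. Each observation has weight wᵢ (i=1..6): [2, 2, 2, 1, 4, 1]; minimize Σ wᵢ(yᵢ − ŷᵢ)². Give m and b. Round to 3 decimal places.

Entries of AᵀWA: Σwᵢ·x·x = 155, Σwᵢ·x = 25, Σwᵢ·1 = 12.
For AᵀWy: Σwᵢ·x·y = -103, Σwᵢ·y = 3.
AᵀWA·[m, b]ᵀ = AᵀWy becomes [[155, 25]; [25, 12]]·[m, b]ᵀ = [-103, 3]ᵀ.
Δ = 155·12 − 25² = 1235.
m = ((-103)·12 − 25·3)/1235 = -69/65; b = (155·3 − 25·(-103))/1235 = 32/13.

m = -1.062, b = 2.462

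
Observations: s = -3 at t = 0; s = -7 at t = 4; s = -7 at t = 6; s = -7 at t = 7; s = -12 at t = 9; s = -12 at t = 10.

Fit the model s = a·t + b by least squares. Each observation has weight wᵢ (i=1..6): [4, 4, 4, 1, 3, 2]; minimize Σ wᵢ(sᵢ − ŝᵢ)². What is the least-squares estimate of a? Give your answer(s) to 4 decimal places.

a = -0.8990

With design matrix A, AᵀWA = [[700, 94]; [94, 18]] and AᵀWs = [-893, -135]ᵀ.
Eliminating b: 18·(row 1) − 94·(row 2) gives 3764·a = 18·(-893) − 94·(-135) = -3384, so a = -846/941.
Then b = ((-135) − 94·(-846/941))/18 = -5279/1882.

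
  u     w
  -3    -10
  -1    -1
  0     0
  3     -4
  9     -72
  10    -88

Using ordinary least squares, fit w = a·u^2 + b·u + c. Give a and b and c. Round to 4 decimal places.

MᵀM·[a, b, c]ᵀ = Mᵀw reads: 16724·a + 1728·b + 200·c = -14759;  1728·a + 200·b + 18·c = -1509;  200·a + 18·b + 6·c = -175.
Solving the 3×3 system (Gaussian elimination) gives a = -289793/293980, b = 64401/73495, c = 156269/146990.

a = -0.9858, b = 0.8763, c = 1.0631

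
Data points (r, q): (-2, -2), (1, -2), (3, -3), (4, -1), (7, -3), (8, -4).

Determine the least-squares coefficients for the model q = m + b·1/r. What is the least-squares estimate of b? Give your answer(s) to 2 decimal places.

b = 0.17

With design matrix X, XᵀX = [[6, 227/168]; [227/168, 41197/28224]] and Xᵀq = [-15, -89/28]ᵀ.
Eliminating b: (41197/28224)·(row 1) − (227/168)·(row 2) gives (195653/28224)·m = (41197/28224)·(-15) − (227/168)·(-89/28) = -55193/3136, so m = -496737/195653.
Then b = ((-89/28) − (227/168)·(-496737/195653))/(41197/28224) = 33768/195653.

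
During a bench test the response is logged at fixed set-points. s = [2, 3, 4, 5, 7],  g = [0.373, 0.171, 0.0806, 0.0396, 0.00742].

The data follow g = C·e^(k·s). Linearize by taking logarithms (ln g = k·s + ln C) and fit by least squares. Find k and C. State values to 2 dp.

k = -0.78, C = 1.80

Let Y = ln g. Fitting Y = k·s + ln C by least squares:
Σs = 21.0000, Σ(s)² = 103.0000, Σln g = -13.4030, Σs·ln g = -67.8133.
Equations: 103.0000·k + 21.0000·ln C = -67.8133;  21.0000·k + 5·ln C = -13.4030.
Solving (det = 74.0000): k = -0.77842, ln C = 0.58876, so C = exp(0.58876) = 1.80174.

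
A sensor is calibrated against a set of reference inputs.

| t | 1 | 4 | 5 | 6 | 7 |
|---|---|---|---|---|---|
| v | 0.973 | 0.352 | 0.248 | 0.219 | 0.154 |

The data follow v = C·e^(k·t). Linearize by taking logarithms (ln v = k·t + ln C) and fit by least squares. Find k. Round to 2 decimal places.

Let Y = ln v. Fitting Y = k·t + ln C by least squares:
Σt = 23.0000, Σ(t)² = 127.0000, Σln v = -5.8553, Σt·ln v = -33.3832.
Equations: 127.0000·k + 23.0000·ln C = -33.3832;  23.0000·k + 5·ln C = -5.8553.
Solving (det = 106.0000): k = -0.30419, ln C = 0.22821.

k = -0.30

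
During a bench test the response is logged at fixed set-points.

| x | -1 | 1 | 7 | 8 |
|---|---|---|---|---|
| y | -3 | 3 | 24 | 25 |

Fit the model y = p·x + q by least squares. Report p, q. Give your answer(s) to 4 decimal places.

p = 3.2383, q = 0.1064

AᵀA·[p, q]ᵀ = Aᵀy reads: 115·p + 15·q = 374;  15·p + 4·q = 49.
(Σx·x = 115, Σx = 15, Σ1 = 4, Σx·y = 374, Σy = 49.)
Eliminating q: 4·(row 1) − 15·(row 2) gives 235·p = 4·374 − 15·49 = 761, so p = 761/235.
Then q = (49 − 15·(761/235))/4 = 5/47.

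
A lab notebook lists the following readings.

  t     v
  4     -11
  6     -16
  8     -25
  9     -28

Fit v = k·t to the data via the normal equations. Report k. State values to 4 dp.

k = -3.0051

Normal-equation sums: Σt·t = 197.
Moment sums: Σt·v = -592.
k = (-592)/197 = -3.00508.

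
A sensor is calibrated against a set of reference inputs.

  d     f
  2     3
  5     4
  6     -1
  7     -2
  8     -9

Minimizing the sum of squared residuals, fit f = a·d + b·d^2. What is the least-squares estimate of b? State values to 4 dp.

Normal-equation sums: Σd·d = 178, Σd·d^2 = 1204, Σd^2·d^2 = 8434.
Right-hand side: Σd·f = -66, Σd^2·f = -598.
Normal equations: [[178, 1204]; [1204, 8434]]·[a, b]ᵀ = [-66, -598]ᵀ.
Eliminating b: 8434·(row 1) − 1204·(row 2) gives 51636·a = 8434·(-66) − 1204·(-598) = 163348, so a = 40837/12909.
Then b = ((-598) − 1204·(40837/12909))/8434 = -6745/12909.

b = -0.5225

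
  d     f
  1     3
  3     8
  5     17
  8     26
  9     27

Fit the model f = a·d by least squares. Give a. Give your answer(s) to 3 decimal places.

Entries of XᵀX: Σd·d = 180.
For Xᵀf: Σd·f = 563.
Hence a = 563 / 180 ≈ 3.12778.

a = 3.128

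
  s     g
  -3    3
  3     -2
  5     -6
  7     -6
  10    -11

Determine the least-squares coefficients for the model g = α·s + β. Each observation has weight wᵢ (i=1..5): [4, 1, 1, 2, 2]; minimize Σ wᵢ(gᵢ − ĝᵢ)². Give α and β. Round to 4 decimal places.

Entries of MᵀWM: Σwᵢ·s·s = 368, Σwᵢ·s = 30, Σwᵢ·1 = 10.
Right-hand side: Σwᵢ·s·g = -376, Σwᵢ·g = -30.
Determinant 368·10 − 30² = 2780.
α = ((-376)·10 − 30·(-30))/2780 = -143/139; β = (368·(-30) − 30·(-376))/2780 = 12/139.

α = -1.0288, β = 0.0863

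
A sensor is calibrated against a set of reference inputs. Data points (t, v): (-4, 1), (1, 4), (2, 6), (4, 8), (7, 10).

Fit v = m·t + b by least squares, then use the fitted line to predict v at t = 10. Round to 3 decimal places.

Forming XᵀX = [[86, 10]; [10, 5]] and Xᵀv = [114, 29]ᵀ gives XᵀX·[m, b]ᵀ = Xᵀv.
det = 86·5 − 10² = 330.
m = (114·5 − 10·29)/330 = 28/33; b = (86·29 − 10·114)/330 = 677/165.
At t = 10: v̂ = (28/33)·(10) + (677/165)·(1) = 2077/165.

v̂ = 12.588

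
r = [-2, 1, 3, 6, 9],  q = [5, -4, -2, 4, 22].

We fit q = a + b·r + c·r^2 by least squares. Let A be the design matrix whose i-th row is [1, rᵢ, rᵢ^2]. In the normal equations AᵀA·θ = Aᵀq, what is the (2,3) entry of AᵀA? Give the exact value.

Row 2 ↔ basis r, column 3 ↔ basis r^2, so (AᵀA)_{2,3} = Σᵢ (r)·(r^2) = (-2)·(4) + (1)·(1) + (3)·(9) + (6)·(36) + (9)·(81) = 965.

965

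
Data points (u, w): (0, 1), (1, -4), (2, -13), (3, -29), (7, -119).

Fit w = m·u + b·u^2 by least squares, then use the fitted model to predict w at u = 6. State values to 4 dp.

Normal-equation sums: Σu·u = 63, Σu·u^2 = 379, Σu^2·u^2 = 2499.
Moment sums: Σu·w = -950, Σu^2·w = -6148.
Normal equations: [[63, 379]; [379, 2499]]·[m, b]ᵀ = [-950, -6148]ᵀ.
Eliminating b: 2499·(row 1) − 379·(row 2) gives 13796·m = 2499·(-950) − 379·(-6148) = -43958, so m = -21979/6898.
Then b = ((-6148) − 379·(-21979/6898))/2499 = -13637/6898.
At u = 6: ŵ = (-21979/6898)·(6) + (-13637/6898)·(36) = -311403/3449.

ŵ = -90.2879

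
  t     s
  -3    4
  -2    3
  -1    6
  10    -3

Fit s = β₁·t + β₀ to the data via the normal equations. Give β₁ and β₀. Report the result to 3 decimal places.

MᵀM·[β₁, β₀]ᵀ = Mᵀs reads: 114·β₁ + 4·β₀ = -54;  4·β₁ + 4·β₀ = 10.
(Σt·t = 114, Σt = 4, Σ1 = 4, Σt·s = -54, Σs = 10.)
Δ = 114·4 − 4² = 440.
β₁ = ((-54)·4 − 4·10)/440 = -32/55; β₀ = (114·10 − 4·(-54))/440 = 339/110.

β₁ = -0.582, β₀ = 3.082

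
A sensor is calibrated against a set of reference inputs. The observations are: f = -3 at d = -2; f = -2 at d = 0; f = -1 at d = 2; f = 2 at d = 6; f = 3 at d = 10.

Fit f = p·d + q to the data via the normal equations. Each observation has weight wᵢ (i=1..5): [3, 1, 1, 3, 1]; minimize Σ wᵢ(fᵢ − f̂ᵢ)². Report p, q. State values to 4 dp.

p = 0.5625, q = -1.8333

Sums needed: Σwᵢ·d·d = 224, Σwᵢ·d = 24, Σwᵢ·1 = 9.
And Σwᵢ·d·f = 82, Σwᵢ·f = -3.
Normal equations: [[224, 24]; [24, 9]]·[p, q]ᵀ = [82, -3]ᵀ.
Eliminating q: 9·(row 1) − 24·(row 2) gives 1440·p = 9·82 − 24·(-3) = 810, so p = 9/16.
Then q = ((-3) − 24·(9/16))/9 = -11/6.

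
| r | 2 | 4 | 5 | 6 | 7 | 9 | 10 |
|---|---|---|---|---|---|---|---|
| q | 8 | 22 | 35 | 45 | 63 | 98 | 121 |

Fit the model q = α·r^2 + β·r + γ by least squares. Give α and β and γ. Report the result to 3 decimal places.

α = 1.106, β = 0.818, γ = 1.822

Normal-equation sums: Σr^2·r^2 = 21155, Σr^2·r = 2485, Σr^2 = 311, Σr·r = 311, Σr = 43, Σ1 = 7.
Right-hand side: Σr^2·q = 26004, Σr·q = 3082, Σq = 392.
So AᵀA·[α, β, γ]ᵀ = Aᵀq: [[21155, 2485, 311]; [2485, 311, 43]; [311, 43, 7]]·[α, β, γ]ᵀ = [26004, 3082, 392]ᵀ.
Row-reducing yields α = 541/489, β = 400/489, γ = 297/163.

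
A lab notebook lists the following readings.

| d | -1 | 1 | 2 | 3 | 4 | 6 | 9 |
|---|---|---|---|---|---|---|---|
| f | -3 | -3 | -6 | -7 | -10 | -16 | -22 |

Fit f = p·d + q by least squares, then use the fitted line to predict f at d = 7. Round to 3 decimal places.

With design matrix X, XᵀX = [[148, 24]; [24, 7]] and Xᵀf = [-367, -67]ᵀ.
Eliminating q: 7·(row 1) − 24·(row 2) gives 460·p = 7·(-367) − 24·(-67) = -961, so p = -961/460.
Then q = ((-67) − 24·(-961/460))/7 = -277/115.
At d = 7: f̂ = (-961/460)·(7) + (-277/115)·(1) = -1567/92.

f̂ = -17.033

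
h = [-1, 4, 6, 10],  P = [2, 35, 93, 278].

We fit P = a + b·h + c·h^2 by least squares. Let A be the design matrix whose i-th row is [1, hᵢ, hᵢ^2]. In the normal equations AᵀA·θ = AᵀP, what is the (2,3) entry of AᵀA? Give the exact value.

1279

Row 2 ↔ basis h, column 3 ↔ basis h^2, so (AᵀA)_{2,3} = Σᵢ (h)·(h^2) = (-1)·(1) + (4)·(16) + (6)·(36) + (10)·(100) = 1279.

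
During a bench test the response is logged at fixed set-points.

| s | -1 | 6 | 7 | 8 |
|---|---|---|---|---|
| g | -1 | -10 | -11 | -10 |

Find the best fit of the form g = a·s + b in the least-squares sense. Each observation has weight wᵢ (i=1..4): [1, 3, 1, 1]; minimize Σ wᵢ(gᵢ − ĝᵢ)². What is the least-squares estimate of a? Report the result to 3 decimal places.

a = -1.143

The normal system MᵀWM·[a, b]ᵀ = MᵀWg is [[222, 32]; [32, 6]]·[a, b]ᵀ = [-336, -52]ᵀ.
Determinant 222·6 − 32² = 308.
a = ((-336)·6 − 32·(-52))/308 = -8/7; b = (222·(-52) − 32·(-336))/308 = -18/7.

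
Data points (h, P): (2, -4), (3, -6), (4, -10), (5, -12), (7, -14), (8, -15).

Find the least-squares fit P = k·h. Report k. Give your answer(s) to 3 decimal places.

Sums needed: Σh·h = 167.
For AᵀP: Σh·P = -344.
Normal equations: [[167]]·[k]ᵀ = [-344]ᵀ.
Hence k = -344 / 167 ≈ -2.05988.

k = -2.060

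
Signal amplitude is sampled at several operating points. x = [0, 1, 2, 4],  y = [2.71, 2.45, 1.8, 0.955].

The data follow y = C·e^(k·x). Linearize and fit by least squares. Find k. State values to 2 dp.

k = -0.27

Taking logs, ln y = k·x + ln C, so regress ln y on x.
XᵀX = [[21.0000, 7.0000]; [7.0000, 4]], rhs = [1.8875, 2.4348]ᵀ  (here Σx = 7.0000, Σ(x)² = 21.0000, Σln y = 2.4348, Σx·ln y = 1.8875).
Δ = 21.0000·4 − (7.0000)² = 35.0000; k = (1.8875·4 − 7.0000·2.4348)/35.0000 = -0.27124, ln C = (21.0000·2.4348 − 7.0000·1.8875)/35.0000 = 1.08337.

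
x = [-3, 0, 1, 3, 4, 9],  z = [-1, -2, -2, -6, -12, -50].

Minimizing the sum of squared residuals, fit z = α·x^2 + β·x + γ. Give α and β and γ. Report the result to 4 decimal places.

Forming AᵀA = [[6980, 794, 116]; [794, 116, 14]; [116, 14, 6]] and Aᵀz = [-4307, -515, -73]ᵀ gives AᵀA·[α, β, γ]ᵀ = Aᵀz.
Row-reducing yields α = -2031/4030, β = -19567/20150, γ = -122/775.

α = -0.5040, β = -0.9711, γ = -0.1574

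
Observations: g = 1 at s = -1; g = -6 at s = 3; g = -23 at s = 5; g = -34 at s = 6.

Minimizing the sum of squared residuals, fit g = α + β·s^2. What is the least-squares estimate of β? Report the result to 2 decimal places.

β = -1.01

XᵀX·[α, β]ᵀ = Xᵀg reads: 4·α + 71·β = -62;  71·α + 2003·β = -1852.
(Σ1 = 4, Σs^2 = 71, Σs^2·s^2 = 2003, Σg = -62, Σs^2·g = -1852.)
Determinant 4·2003 − 71² = 2971.
α = ((-62)·2003 − 71·(-1852))/2971 = 7306/2971; β = (4·(-1852) − 71·(-62))/2971 = -3006/2971.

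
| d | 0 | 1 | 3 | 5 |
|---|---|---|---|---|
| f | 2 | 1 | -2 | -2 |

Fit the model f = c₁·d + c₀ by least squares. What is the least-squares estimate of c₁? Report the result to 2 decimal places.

The normal equations are: 35·c₁ + 9·c₀ = -15;  9·c₁ + 4·c₀ = -1.
(Σd·d = 35, Σd = 9, Σ1 = 4, Σd·f = -15, Σf = -1.)
Determinant 35·4 − 9² = 59.
c₁ = ((-15)·4 − 9·(-1))/59 = -51/59; c₀ = (35·(-1) − 9·(-15))/59 = 100/59.

c₁ = -0.86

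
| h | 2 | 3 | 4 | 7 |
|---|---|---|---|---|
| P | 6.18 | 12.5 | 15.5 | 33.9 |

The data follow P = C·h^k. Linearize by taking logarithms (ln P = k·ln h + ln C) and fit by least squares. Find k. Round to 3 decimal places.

k = 1.322

Linearized form: ln P = k·ln h + ln C. From the 4 transformed points,
Σln h = 5.1240, Σ(ln h)² = 7.3958, Σln P = 10.6113, Σln h·ln P = 14.6931.
Equations: 7.3958·k + 5.1240·ln C = 14.6931;  5.1240·k + 4·ln C = 10.6113.
Δ = 7.3958·4 − (5.1240)² = 3.3281; k = (14.6931·4 − 5.1240·10.6113)/3.3281 = 1.32221, ln C = (7.3958·10.6113 − 5.1240·14.6931)/3.3281 = 0.95909.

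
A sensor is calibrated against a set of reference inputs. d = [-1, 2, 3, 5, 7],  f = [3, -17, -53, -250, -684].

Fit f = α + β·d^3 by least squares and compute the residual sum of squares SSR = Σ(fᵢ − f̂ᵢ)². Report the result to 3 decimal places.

The normal system MᵀM·[α, β]ᵀ = Mᵀf is [[5, 502]; [502, 134068]]·[α, β]ᵀ = [-1001, -267432]ᵀ.
Δ = 5·134068 − 502² = 418336.
α = ((-1001)·134068 − 502·(-267432))/418336 = 12199/104584; β = (5·(-267432) − 502·(-1001))/418336 = -417329/209168.
Residuals: 185777/209168, -120811/104584, 157581/209168, -150273/209168, 48537/209168; SSR = 341027/104584.

SSR = 3.261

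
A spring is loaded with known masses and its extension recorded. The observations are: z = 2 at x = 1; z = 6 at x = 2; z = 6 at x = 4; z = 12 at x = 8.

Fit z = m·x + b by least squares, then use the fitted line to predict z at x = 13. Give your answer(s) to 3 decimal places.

Setting ∂/∂m … = 0 gives: 85·m + 15·b = 134;  15·m + 4·b = 26.
Δ = 85·4 − 15² = 115.
m = (134·4 − 15·26)/115 = 146/115; b = (85·26 − 15·134)/115 = 40/23.
At x = 13: ẑ = (146/115)·(13) + (40/23)·(1) = 2098/115.

ẑ = 18.243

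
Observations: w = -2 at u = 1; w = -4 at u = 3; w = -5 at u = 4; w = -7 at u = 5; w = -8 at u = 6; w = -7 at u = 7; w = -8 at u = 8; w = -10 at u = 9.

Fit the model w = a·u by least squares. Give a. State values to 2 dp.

a = -1.14

The normal system AᵀA·[a]ᵀ = Aᵀw is [[281]]·[a]ᵀ = [-320]ᵀ.
a = (-320)/281 = -1.13879.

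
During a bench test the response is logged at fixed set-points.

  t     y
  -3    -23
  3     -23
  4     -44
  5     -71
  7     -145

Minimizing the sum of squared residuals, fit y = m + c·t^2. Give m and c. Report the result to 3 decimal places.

XᵀX·[m, c]ᵀ = Xᵀy reads: 5·m + 108·c = -306;  108·m + 3444·c = -9998.
Δ = 5·3444 − 108² = 5556.
m = ((-306)·3444 − 108·(-9998))/5556 = 2160/463; c = (5·(-9998) − 108·(-306))/5556 = -8471/2778.

m = 4.665, c = -3.049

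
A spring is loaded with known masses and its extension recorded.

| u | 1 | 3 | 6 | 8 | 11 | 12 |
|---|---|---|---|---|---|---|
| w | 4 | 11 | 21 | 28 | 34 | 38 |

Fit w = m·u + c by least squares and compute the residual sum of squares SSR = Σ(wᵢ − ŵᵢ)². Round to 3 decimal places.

The normal equations are: 375·m + 41·c = 1217;  41·m + 6·c = 136.
(Σu·u = 375, Σu = 41, Σ1 = 6, Σu·w = 1217, Σw = 136.)
det = 375·6 − 41² = 569.
m = (1217·6 − 41·136)/569 = 1726/569; c = (375·136 − 41·1217)/569 = 1103/569.
Residuals: -553/569, -22/569, 490/569, 1021/569, -743/569, -193/569; SSR = 3828/569.

SSR = 6.728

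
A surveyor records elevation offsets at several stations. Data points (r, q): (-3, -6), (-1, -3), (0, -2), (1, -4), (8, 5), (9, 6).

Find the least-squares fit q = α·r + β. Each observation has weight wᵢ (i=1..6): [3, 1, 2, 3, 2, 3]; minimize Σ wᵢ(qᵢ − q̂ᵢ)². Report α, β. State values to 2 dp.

AᵀWA·[α, β]ᵀ = AᵀWq reads: 402·α + 36·β = 287;  36·α + 14·β = -9.
(Σwᵢ·r·r = 402, Σwᵢ·r = 36, Σwᵢ·1 = 14, Σwᵢ·r·q = 287, Σwᵢ·q = -9.)
Determinant 402·14 − 36² = 4332.
α = (287·14 − 36·(-9))/4332 = 2171/2166; β = (402·(-9) − 36·287)/4332 = -2325/722.

α = 1.00, β = -3.22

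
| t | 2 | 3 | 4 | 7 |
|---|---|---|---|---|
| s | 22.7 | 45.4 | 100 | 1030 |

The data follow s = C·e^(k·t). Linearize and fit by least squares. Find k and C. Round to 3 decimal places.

Taking logs, ln s = k·t + ln C, so regress ln s on t.
Over the data: Σt = 16.0000, Σ(t)² = 78.0000, Σln s = 18.4804, Σt·ln s = 84.6731.
Normal system: [[78.0000, 16.0000]; [16.0000, 4]]·[k, ln C]ᵀ = [84.6731, 18.4804]ᵀ.
Δ = 78.0000·4 − (16.0000)² = 56.0000; k = (84.6731·4 − 16.0000·18.4804)/56.0000 = 0.76798, ln C = (78.0000·18.4804 − 16.0000·84.6731)/56.0000 = 1.54818, so C = exp(1.54818) = 4.70288.

k = 0.768, C = 4.703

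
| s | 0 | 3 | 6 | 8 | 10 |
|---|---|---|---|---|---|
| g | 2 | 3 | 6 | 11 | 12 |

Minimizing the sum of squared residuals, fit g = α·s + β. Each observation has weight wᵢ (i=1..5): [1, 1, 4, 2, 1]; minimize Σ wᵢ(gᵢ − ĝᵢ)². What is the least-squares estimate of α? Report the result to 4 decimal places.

XᵀWX·[α, β]ᵀ = XᵀWg reads: 381·α + 53·β = 449;  53·α + 9·β = 63.
Determinant 381·9 − 53² = 620.
α = (449·9 − 53·63)/620 = 351/310; β = (381·63 − 53·449)/620 = 103/310.

α = 1.1323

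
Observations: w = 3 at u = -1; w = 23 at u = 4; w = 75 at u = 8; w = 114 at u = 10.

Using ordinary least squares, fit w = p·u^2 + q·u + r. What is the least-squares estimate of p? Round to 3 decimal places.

p = 1.020

Normal-equation sums: Σu^2·u^2 = 14353, Σu^2·u = 1575, Σu^2 = 181, Σu·u = 181, Σu = 21, Σ1 = 4.
Right-hand side: Σu^2·w = 16571, Σu·w = 1829, Σw = 215.
Inverting the 3×3 Gram matrix, [p, q, r]ᵀ = [7768/7617, 2265/2539, 22238/7617]ᵀ.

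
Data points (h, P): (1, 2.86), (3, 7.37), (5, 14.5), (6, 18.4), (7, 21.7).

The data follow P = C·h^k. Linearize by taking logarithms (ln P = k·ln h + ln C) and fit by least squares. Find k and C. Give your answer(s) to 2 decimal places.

Linearized form: ln P = k·ln h + ln C. From the 5 transformed points,
Sums: Σln h = 6.4457, Σ(ln h)² = 10.7942, Σln P = 11.7121, Σln h·ln P = 17.7047.
Normal system: [[10.7942, 6.4457]; [6.4457, 5]]·[k, ln C]ᵀ = [17.7047, 11.7121]ᵀ.
Slope k = (n·Σln h·ln P − Σln h·Σln P)/(n·Σ(ln h)² − (Σln h)²) = (5·17.7047 − 6.4457·11.7121)/12.4237 = 1.04886; ln C = (Σln P − k·Σln h)/n = 0.99028, so C = exp(0.99028) = 2.69199.

k = 1.05, C = 2.69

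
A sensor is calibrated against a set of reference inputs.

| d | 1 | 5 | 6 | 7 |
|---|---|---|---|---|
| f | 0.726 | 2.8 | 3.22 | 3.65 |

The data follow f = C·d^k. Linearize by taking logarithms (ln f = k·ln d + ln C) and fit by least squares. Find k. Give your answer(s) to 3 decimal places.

Linearized form: ln f = k·ln d + ln C. From the 4 transformed points,
Σln d = 5.3471, Σ(ln d)² = 9.5873, Σln f = 3.1735, Σln d·ln f = 6.2718.
Equations: 9.5873·k + 5.3471·ln C = 6.2718;  5.3471·k + 4·ln C = 3.1735.
Solving (det = 9.7575): k = 0.83197, ln C = -0.31878.

k = 0.832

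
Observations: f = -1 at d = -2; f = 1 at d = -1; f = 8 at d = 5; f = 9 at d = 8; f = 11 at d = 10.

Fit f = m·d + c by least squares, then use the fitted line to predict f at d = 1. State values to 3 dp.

f̂ = 2.679

Sums needed: Σd·d = 194, Σd = 20, Σ1 = 5.
Moment sums: Σd·f = 223, Σf = 28.
MᵀM·[m, c]ᵀ = Mᵀf becomes [[194, 20]; [20, 5]]·[m, c]ᵀ = [223, 28]ᵀ.
det = 194·5 − 20² = 570.
m = (223·5 − 20·28)/570 = 37/38; c = (194·28 − 20·223)/570 = 162/95.
At d = 1: f̂ = (37/38)·(1) + (162/95)·(1) = 509/190.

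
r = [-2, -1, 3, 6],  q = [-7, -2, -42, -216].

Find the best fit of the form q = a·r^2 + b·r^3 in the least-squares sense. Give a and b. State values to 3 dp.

Sums needed: Σr^2·r^2 = 1394, Σr^2·r^3 = 7986, Σr^3·r^3 = 47450.
Moment sums: Σr^2·q = -8184, Σr^3·q = -47732.
Eliminating b: 47450·(row 1) − 7986·(row 2) gives 2369104·a = 47450·(-8184) − 7986·(-47732) = -7143048, so a = -892881/296138.
Then b = ((-47732) − 7986·(-892881/296138))/47450 = -147623/296138.

a = -3.015, b = -0.498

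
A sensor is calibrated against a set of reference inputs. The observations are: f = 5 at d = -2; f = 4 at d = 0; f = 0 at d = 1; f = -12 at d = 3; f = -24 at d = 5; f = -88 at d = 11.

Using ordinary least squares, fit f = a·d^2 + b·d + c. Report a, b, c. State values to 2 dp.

From the data, Σd^2·d^2 = 15364, Σd^2·d = 1476, Σd^2 = 160, Σd·d = 160, Σd = 18, Σ1 = 6.
Right-hand side: Σd^2·f = -11336, Σd·f = -1134, Σf = -115.
So MᵀM·[a, b, c]ᵀ = Mᵀf: [[15364, 1476, 160]; [1476, 160, 18]; [160, 18, 6]]·[a, b, c]ᵀ = [-11336, -1134, -115]ᵀ.
Inverting the 3×3 Gram matrix, [a, b, c]ᵀ = [-68029/138226, -389655/138226, 15170/6283]ᵀ.

a = -0.49, b = -2.82, c = 2.41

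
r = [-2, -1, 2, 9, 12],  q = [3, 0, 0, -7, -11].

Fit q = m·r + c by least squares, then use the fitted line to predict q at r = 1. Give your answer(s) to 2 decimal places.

Setting ∂/∂m … = 0 gives: 234·m + 20·c = -201;  20·m + 5·c = -15.
(Σr·r = 234, Σr = 20, Σ1 = 5, Σr·q = -201, Σq = -15.)
Δ = 234·5 − 20² = 770.
m = ((-201)·5 − 20·(-15))/770 = -141/154; c = (234·(-15) − 20·(-201))/770 = 51/77.
At r = 1: q̂ = (-141/154)·(1) + (51/77)·(1) = -39/154.

q̂ = -0.25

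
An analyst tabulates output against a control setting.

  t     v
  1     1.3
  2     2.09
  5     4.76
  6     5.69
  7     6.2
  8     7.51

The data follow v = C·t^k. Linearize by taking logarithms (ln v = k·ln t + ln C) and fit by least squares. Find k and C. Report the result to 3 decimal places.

k = 0.842, C = 1.242

With ln vᵢ as the transformed response and ln tᵢ as the regressor:
Over the data: Σln t = 8.1197, Σ(ln t)² = 14.3918, Σln v = 8.1393, Σln t·ln v = 13.8805.
Normal system: [[14.3918, 8.1197]; [8.1197, 6]]·[k, ln C]ᵀ = [13.8805, 8.1393]ᵀ.
Solving (det = 20.4213): k = 0.84199, ln C = 0.21709, so C = exp(0.21709) = 1.24246.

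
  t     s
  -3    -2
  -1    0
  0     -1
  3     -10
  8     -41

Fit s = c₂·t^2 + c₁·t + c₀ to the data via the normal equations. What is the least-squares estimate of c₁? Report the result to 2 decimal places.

Sums needed: Σt^2·t^2 = 4259, Σt^2·t = 511, Σt^2 = 83, Σt·t = 83, Σt = 7, Σ1 = 5.
Moment sums: Σt^2·s = -2732, Σt·s = -352, Σs = -54.
Solving the 3×3 system (Gaussian elimination) gives c₂ = -1753/3822, c₁ = -237/182, c₀ = -2605/1911.

c₁ = -1.30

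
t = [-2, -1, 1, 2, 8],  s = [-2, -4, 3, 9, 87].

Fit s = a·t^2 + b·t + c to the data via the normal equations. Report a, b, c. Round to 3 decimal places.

a = 1.019, b = 2.863, c = -1.058

Sums needed: Σt^2·t^2 = 4130, Σt^2·t = 512, Σt^2 = 74, Σt·t = 74, Σt = 8, Σ1 = 5.
Right-hand side: Σt^2·s = 5595, Σt·s = 725, Σs = 93.
So AᵀA·[a, b, c]ᵀ = Aᵀs: [[4130, 512, 74]; [512, 74, 8]; [74, 8, 5]]·[a, b, c]ᵀ = [5595, 725, 93]ᵀ.
Row-reducing yields a = 26155/25674, b = 24503/8558, c = -13586/12837.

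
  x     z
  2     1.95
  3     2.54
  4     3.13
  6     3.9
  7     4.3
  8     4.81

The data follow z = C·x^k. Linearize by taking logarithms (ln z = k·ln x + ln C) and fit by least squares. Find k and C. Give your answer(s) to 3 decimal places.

k = 0.637, C = 1.263

With ln zᵢ as the transformed response and ln xᵢ as the regressor:
Σln x = 8.9952, Σ(ln x)² = 14.9303, Σln z = 7.1313, Σln x·ln z = 11.6118.
Equations: 14.9303·k + 8.9952·ln C = 11.6118;  8.9952·k + 6·ln C = 7.1313.
Δ = 14.9303·6 − (8.9952)² = 8.6686; k = (11.6118·6 − 8.9952·7.1313)/8.6686 = 0.63721, ln C = (14.9303·7.1313 − 8.9952·11.6118)/8.6686 = 0.23324, so C = exp(0.23324) = 1.26269.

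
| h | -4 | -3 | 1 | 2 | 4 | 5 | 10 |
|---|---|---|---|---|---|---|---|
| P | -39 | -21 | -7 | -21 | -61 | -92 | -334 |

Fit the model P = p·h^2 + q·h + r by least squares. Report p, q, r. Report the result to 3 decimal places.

p = -3.039, q = -2.820, r = -1.873

Compute the Gram sums: Σh^2·h^2 = 11235, Σh^2·h = 1107, Σh^2 = 171, Σh·h = 171, Σh = 15, Σ1 = 7.
Right-hand side: Σh^2·P = -37580, Σh·P = -3874, ΣP = -575.
Row-reducing yields p = -28331/9324, q = -710023/251748, r = -39292/20979.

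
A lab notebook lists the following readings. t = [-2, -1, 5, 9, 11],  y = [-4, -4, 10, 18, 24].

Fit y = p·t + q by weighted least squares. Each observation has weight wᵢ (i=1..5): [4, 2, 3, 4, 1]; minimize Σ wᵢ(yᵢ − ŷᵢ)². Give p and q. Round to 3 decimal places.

Compute the Gram sums: Σwᵢ·t·t = 538, Σwᵢ·t = 52, Σwᵢ·1 = 14.
Moment sums: Σwᵢ·t·y = 1102, Σwᵢ·y = 102.
Determinant 538·14 − 52² = 4828.
p = (1102·14 − 52·102)/4828 = 2531/1207; q = (538·102 − 52·1102)/4828 = -607/1207.

p = 2.097, q = -0.503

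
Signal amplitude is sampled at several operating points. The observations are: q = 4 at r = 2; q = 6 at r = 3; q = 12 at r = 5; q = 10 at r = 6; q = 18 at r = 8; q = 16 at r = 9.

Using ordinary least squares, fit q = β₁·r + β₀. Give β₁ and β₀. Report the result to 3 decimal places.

AᵀA·[β₁, β₀]ᵀ = Aᵀq reads: 219·β₁ + 33·β₀ = 434;  33·β₁ + 6·β₀ = 66.
Eliminating β₀: 6·(row 1) − 33·(row 2) gives 225·β₁ = 6·434 − 33·66 = 426, so β₁ = 142/75.
Then β₀ = (66 − 33·(142/75))/6 = 44/75.

β₁ = 1.893, β₀ = 0.587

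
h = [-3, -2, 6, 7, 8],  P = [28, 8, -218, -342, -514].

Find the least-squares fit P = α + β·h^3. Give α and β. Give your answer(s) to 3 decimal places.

The normal equations are: 5·α + 1036·β = -1038;  1036·α + 427242·β = -428382.
(Σ1 = 5, Σh^3 = 1036, Σh^3·h^3 = 427242, ΣP = -1038, Σh^3·P = -428382.)
det = 5·427242 − 1036² = 1062914.
α = ((-1038)·427242 − 1036·(-428382))/1062914 = 163278/531457; β = (5·(-428382) − 1036·(-1038))/1062914 = -533271/531457.

α = 0.307, β = -1.003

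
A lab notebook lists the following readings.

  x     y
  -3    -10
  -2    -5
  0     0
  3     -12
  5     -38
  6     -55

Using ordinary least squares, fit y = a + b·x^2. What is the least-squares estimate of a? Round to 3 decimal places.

a = 1.648

The normal equations are: 6·a + 83·b = -120;  83·a + 2099·b = -3148.
(Σ1 = 6, Σx^2 = 83, Σx^2·x^2 = 2099, Σy = -120, Σx^2·y = -3148.)
Δ = 6·2099 − 83² = 5705.
a = ((-120)·2099 − 83·(-3148))/5705 = 9404/5705; b = (6·(-3148) − 83·(-120))/5705 = -8928/5705.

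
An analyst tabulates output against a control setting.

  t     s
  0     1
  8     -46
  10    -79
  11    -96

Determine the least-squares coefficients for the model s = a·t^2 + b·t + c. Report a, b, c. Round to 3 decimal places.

With design matrix X, XᵀX = [[28737, 2843, 285]; [2843, 285, 29]; [285, 29, 4]] and Xᵀs = [-22460, -2214, -220]ᵀ.
Inverting the 3×3 Gram matrix, [a, b, c]ᵀ = [-4057/4132, 103229/53716, 27503/26858]ᵀ.

a = -0.982, b = 1.922, c = 1.024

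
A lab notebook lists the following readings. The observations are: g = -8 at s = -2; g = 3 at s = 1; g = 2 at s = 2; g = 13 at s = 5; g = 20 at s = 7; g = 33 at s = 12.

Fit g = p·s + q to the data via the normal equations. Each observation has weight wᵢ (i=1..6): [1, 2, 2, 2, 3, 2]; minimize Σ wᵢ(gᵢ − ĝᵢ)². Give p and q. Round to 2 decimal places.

p = 2.94, q = -1.64

Setting ∂/∂p … = 0 gives: 499·p + 59·q = 1372;  59·p + 12·q = 154.
Determinant 499·12 − 59² = 2507.
p = (1372·12 − 59·154)/2507 = 7378/2507; q = (499·154 − 59·1372)/2507 = -4102/2507.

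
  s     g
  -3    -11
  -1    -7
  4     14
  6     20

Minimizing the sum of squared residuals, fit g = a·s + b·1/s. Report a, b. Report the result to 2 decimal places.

Entries of XᵀX: Σs·s = 62, Σs·1/s = 4, Σ1/s·1/s = 173/144.
And Σs·g = 216, Σ1/s·g = 35/2.
Δ = 62·(173/144) − 4² = 4211/72.
a = (216·(173/144) − 4·(35/2))/(4211/72) = 13644/4211; b = (62·(35/2) − 4·216)/(4211/72) = 15912/4211.

a = 3.24, b = 3.78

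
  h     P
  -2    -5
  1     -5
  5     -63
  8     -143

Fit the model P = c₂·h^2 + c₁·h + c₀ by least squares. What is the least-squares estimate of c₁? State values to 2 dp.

Sums needed: Σh^2·h^2 = 4738, Σh^2·h = 630, Σh^2 = 94, Σh·h = 94, Σh = 12, Σ1 = 4.
Moment sums: Σh^2·P = -10752, Σh·P = -1454, ΣP = -216.
So XᵀX·[c₂, c₁, c₀]ᵀ = XᵀP: [[4738, 630, 94]; [630, 94, 12]; [94, 12, 4]]·[c₂, c₁, c₀]ᵀ = [-10752, -1454, -216]ᵀ.
Row-reducing yields c₂ = -40/21, c₁ = -501/203, c₀ = -1117/609.

c₁ = -2.47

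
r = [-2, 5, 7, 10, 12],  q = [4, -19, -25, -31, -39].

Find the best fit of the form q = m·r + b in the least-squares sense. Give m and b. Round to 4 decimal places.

m = -3.0034, b = -2.7782

Entries of AᵀA: Σr·r = 322, Σr = 32, Σ1 = 5.
Moment sums: Σr·q = -1056, Σq = -110.
Eliminating b: 5·(row 1) − 32·(row 2) gives 586·m = 5·(-1056) − 32·(-110) = -1760, so m = -880/293.
Then b = ((-110) − 32·(-880/293))/5 = -814/293.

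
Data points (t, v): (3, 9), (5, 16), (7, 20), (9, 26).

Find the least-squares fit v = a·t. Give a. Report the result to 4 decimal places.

a = 2.9329

Sums needed: Σt·t = 164.
Right-hand side: Σt·v = 481.
AᵀA·[a]ᵀ = Aᵀv becomes [[164]]·[a]ᵀ = [481]ᵀ.
a = 481/164 = 2.93293.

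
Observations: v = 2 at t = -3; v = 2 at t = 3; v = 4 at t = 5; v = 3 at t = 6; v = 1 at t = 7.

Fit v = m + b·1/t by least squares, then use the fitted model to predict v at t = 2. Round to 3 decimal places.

v̂ = 2.739

The normal system XᵀX·[m, b]ᵀ = Xᵀv is [[5, 107/210]; [107/210, 1521/4900]]·[m, b]ᵀ = [12, 101/70]ᵀ.
det = 5·(1521/4900) − (107/210)² = 14249/11025.
m = (12·(1521/4900) − (107/210)·(101/70))/(14249/11025) = 131847/56996; b = (5·(101/70) − (107/210)·12)/(14249/11025) = 24255/28498.
At t = 2: v̂ = (131847/56996)·(1) + (24255/28498)·(1/2) = 78051/28498.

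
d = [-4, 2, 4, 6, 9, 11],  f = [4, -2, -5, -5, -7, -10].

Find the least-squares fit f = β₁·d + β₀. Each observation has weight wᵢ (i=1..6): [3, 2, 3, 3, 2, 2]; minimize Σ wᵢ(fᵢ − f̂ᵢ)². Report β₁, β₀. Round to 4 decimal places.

From the data, Σwᵢ·d·d = 616, Σwᵢ·d = 62, Σwᵢ·1 = 15.
For AᵀWf: Σwᵢ·d·f = -552, Σwᵢ·f = -56.
Normal equations: [[616, 62]; [62, 15]]·[β₁, β₀]ᵀ = [-552, -56]ᵀ.
Determinant 616·15 − 62² = 5396.
β₁ = ((-552)·15 − 62·(-56))/5396 = -1202/1349; β₀ = (616·(-56) − 62·(-552))/5396 = -68/1349.

β₁ = -0.8910, β₀ = -0.0504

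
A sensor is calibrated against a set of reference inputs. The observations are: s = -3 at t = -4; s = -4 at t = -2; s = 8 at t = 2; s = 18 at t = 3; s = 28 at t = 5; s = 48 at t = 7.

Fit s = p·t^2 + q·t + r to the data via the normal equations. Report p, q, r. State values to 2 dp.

From the data, Σt^2·t^2 = 3395, Σt^2·t = 431, Σt^2 = 107, Σt·t = 107, Σt = 11, Σ1 = 6.
Right-hand side: Σt^2·s = 3182, Σt·s = 566, Σs = 95.
Solving the 3×3 system (Gaussian elimination) gives p = 18589/36980, q = 116599/36980, r = 234/215.

p = 0.50, q = 3.15, r = 1.09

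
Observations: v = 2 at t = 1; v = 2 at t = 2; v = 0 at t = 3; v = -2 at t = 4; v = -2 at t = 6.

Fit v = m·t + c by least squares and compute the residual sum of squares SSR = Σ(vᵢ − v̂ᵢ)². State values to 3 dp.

SSR = 2.757

Entries of MᵀM: Σt·t = 66, Σt = 16, Σ1 = 5.
For Mᵀv: Σt·v = -14, Σv = 0.
Normal equations: [[66, 16]; [16, 5]]·[m, c]ᵀ = [-14, 0]ᵀ.
Determinant 66·5 − 16² = 74.
m = ((-14)·5 − 16·0)/74 = -35/37; c = (66·0 − 16·(-14))/74 = 112/37.
Residuals: -3/37, 32/37, -7/37, -46/37, 24/37; SSR = 102/37.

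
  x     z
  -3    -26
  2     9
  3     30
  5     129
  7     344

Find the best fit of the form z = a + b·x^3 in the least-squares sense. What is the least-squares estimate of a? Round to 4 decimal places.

MᵀM·[a, b]ᵀ = Mᵀz reads: 5·a + 476·b = 486;  476·a + 134796·b = 135701.
Δ = 5·134796 − 476² = 447404.
a = (486·134796 − 476·135701)/447404 = 229295/111851; b = (5·135701 − 476·486)/447404 = 447169/447404.

a = 2.0500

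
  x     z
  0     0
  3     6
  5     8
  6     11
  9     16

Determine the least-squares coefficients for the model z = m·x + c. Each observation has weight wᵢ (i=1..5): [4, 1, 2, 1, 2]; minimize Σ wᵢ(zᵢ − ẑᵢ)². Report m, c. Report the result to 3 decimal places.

With design matrix M, MᵀWM = [[257, 37]; [37, 10]] and MᵀWz = [452, 65]ᵀ.
Eliminating c: 10·(row 1) − 37·(row 2) gives 1201·m = 10·452 − 37·65 = 2115, so m = 2115/1201.
Then c = (65 − 37·(2115/1201))/10 = -19/1201.

m = 1.761, c = -0.016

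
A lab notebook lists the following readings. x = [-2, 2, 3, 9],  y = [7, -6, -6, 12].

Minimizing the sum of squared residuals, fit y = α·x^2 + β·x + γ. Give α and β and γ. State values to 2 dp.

The normal system AᵀA·[α, β, γ]ᵀ = Aᵀy is [[6674, 756, 98]; [756, 98, 12]; [98, 12, 4]]·[α, β, γ]ᵀ = [922, 64, 7]ᵀ.
Solving the 3×3 system (Gaussian elimination) gives α = 26665/51482, β = -81496/25741, γ = -74223/51482.

α = 0.52, β = -3.17, γ = -1.44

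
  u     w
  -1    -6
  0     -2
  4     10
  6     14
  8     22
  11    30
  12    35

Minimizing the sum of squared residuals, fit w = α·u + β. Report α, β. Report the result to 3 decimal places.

The normal equations are: 382·α + 40·β = 1056;  40·α + 7·β = 103.
(Σu·u = 382, Σu = 40, Σ1 = 7, Σu·w = 1056, Σw = 103.)
Eliminating β: 7·(row 1) − 40·(row 2) gives 1074·α = 7·1056 − 40·103 = 3272, so α = 1636/537.
Then β = (103 − 40·(1636/537))/7 = -1447/537.

α = 3.047, β = -2.695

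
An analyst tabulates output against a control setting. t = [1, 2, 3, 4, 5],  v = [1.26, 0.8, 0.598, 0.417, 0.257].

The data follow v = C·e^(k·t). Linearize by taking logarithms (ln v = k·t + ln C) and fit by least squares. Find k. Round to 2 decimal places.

Linearized form: ln v = k·t + ln C. From the 5 transformed points,
Sums: Σt = 15.0000, Σ(t)² = 55.0000, Σln v = -2.7395, Σt·ln v = -12.0497.
Normal system: [[55.0000, 15.0000]; [15.0000, 5]]·[k, ln C]ᵀ = [-12.0497, -2.7395]ᵀ.
Δ = 55.0000·5 − (15.0000)² = 50.0000; k = (-12.0497·5 − 15.0000·-2.7395)/50.0000 = -0.38311, ln C = (55.0000·-2.7395 − 15.0000·-12.0497)/50.0000 = 0.60142.

k = -0.38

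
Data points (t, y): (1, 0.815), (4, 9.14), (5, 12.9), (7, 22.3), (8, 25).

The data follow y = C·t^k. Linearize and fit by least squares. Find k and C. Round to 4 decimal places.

k = 1.6745, C = 0.8407

With ln yᵢ as the transformed response and ln tᵢ as the regressor:
Σln t = 7.0211, Σ(ln t)² = 12.6227, Σln y = 10.8888, Σln t·ln y = 19.9178.
Equations: 12.6227·k + 7.0211·ln C = 19.9178;  7.0211·k + 5·ln C = 10.8888.
Δ = 12.6227·5 − (7.0211)² = 13.8181; k = (19.9178·5 − 7.0211·10.8888)/13.8181 = 1.67447, ln C = (12.6227·10.8888 − 7.0211·19.9178)/13.8181 = -0.17356, so C = exp(-0.17356) = 0.84067.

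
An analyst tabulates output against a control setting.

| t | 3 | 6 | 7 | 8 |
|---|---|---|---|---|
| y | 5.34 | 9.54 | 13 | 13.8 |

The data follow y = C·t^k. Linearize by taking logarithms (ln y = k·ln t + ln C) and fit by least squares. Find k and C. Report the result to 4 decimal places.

k = 0.9844, C = 1.7826

Linearized form: ln y = k·ln t + ln C. From the 4 transformed points,
XᵀX = [[12.5280, 6.9157]; [6.9157, 4]], rhs = [16.3307, 9.1203]ᵀ  (here Σln t = 6.9157, Σ(ln t)² = 12.5280, Σln y = 9.1203, Σln t·ln y = 16.3307).
Solving (det = 2.2847): k = 0.98444, ln C = 0.57806, so C = exp(0.57806) = 1.78257.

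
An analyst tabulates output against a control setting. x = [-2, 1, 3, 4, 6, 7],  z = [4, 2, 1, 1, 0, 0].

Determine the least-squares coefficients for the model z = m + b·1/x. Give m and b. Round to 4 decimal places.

m = 1.5908, b = -1.1092

Forming AᵀA = [[6, 39/28]; [39/28, 10385/7056]] and Aᵀz = [8, 7/12]ᵀ gives AᵀA·[m, b]ᵀ = Aᵀz.
Determinant 6·(10385/7056) − (39/28)² = 16207/2352.
m = (8·(10385/7056) − (39/28)·(7/12))/(16207/2352) = 77347/48621; b = (6·(7/12) − (39/28)·8)/(16207/2352) = -17976/16207.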